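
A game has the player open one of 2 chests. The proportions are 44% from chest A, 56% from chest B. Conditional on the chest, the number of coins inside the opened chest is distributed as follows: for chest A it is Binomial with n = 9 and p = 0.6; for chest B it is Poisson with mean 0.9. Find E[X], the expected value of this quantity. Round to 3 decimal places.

Component means — A: 5.4; B: 0.9.
E[X] = 0.44·5.4 + 0.56·0.9 = 2.88.

2.880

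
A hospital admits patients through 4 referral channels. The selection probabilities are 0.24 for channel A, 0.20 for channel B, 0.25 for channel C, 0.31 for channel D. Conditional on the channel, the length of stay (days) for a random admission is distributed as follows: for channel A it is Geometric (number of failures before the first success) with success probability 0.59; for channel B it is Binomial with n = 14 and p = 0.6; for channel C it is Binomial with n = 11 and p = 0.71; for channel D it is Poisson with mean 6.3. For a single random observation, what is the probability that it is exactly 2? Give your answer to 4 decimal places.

0.0353

Conditional on each channel, P(X = 2): A: 0.099179; B: 0.000549622; C: 0.000402218; D: 0.0364415.
By total probability, P(X = 2) = 0.24·0.099179 + 0.2·0.000549622 + 0.25·0.000402218 + 0.31·0.0364415 = 0.0353103.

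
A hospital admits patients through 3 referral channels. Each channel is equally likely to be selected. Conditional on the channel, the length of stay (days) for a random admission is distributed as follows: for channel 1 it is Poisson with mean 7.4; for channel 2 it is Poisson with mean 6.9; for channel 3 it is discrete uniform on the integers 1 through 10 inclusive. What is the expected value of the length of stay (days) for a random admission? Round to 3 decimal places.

Component means — 1: 7.4; 2: 6.9; 3: 5.5.
E[X] = 0.333333·7.4 + 0.333333·6.9 + 0.333333·5.5 = 6.6.

6.600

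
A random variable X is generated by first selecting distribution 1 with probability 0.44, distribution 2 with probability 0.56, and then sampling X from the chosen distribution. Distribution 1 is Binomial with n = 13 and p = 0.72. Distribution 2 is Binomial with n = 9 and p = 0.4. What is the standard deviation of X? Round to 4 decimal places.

3.2462

Per component, 1: μ=9.36, E[X²]=90.2304; 2: μ=3.6, E[X²]=15.12.
E[X] = 0.44·9.36 + 0.56·3.6 = 6.1344.
E[X²] = 0.44·90.2304 + 0.56·15.12 = 48.1686.
Var(X) = E[X²] − (E[X])² = 48.1686 − 37.6309 = 10.5377.
SD(X) = √10.5377 = 3.24618.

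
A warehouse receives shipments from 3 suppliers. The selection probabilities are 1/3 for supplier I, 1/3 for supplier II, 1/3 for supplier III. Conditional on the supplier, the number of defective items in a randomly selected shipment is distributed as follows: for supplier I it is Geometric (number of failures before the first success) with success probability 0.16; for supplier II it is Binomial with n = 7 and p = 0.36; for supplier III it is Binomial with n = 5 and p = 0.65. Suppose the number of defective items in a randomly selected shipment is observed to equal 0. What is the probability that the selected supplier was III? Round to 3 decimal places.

Likelihoods P(X=0 | ·): I: 0.16; II: 0.0439805; III: 0.00525219.
Posterior ∝ prior × likelihood. Numerator for III: 0.333333·0.00525219 = 0.00175073.
Normalizing constant: 0.333333·0.16 + 0.333333·0.0439805 + 0.333333·0.00525219 = 0.0697442.
P(III | observation) = 0.00175073 / 0.0697442 = 0.0251021.

0.025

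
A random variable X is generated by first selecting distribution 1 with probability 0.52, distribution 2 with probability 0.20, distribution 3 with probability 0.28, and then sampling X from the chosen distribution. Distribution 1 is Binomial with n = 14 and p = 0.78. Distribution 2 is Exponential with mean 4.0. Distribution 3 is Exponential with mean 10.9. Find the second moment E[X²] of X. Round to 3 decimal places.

136.191

For each component E[X²] = Var + (mean)², giving 1: 121.649; 2: 32; 3: 237.62.
Overall E[X²] = 0.52·121.649 + 0.2·32 + 0.28·237.62 = 136.191.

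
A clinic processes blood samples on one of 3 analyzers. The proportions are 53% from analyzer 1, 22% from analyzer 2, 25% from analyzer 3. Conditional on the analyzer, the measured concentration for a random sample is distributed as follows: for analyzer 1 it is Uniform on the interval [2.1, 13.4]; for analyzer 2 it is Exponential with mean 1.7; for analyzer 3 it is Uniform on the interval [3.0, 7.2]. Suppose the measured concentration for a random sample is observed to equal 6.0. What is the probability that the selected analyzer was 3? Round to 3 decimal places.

0.540

Likelihoods f(6.0 | ·): 1: 0.0884956; 2: 0.0172483; 3: 0.238095.
Posterior ∝ prior × likelihood. Numerator for 3: 0.25·0.238095 = 0.0595238.
Normalizing constant: 0.53·0.0884956 + 0.22·0.0172483 + 0.25·0.238095 = 0.110221.
P(3 | observation) = 0.0595238 / 0.110221 = 0.54004.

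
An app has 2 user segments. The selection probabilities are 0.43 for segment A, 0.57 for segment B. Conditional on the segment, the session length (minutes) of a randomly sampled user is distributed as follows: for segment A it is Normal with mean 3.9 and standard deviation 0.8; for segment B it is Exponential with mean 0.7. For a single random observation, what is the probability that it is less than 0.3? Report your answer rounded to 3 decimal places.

0.199

Conditional on each segment, P(X < 0.3): A: 3.39767e-06; B: 0.348561.
By total probability, P(X < 0.3) = 0.43·3.39767e-06 + 0.57·0.348561 = 0.198681.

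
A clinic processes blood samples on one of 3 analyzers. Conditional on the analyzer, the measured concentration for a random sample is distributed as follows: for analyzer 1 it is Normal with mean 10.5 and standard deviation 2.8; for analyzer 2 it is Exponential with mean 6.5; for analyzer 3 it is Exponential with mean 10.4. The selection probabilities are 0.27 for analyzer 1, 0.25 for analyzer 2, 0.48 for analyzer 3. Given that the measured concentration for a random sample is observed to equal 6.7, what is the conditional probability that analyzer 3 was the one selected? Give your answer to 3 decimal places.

Likelihoods f(6.7 | ·): 1: 0.0567286; 2: 0.0548819; 3: 0.0504871.
Posterior ∝ prior × likelihood. Numerator for 3: 0.48·0.0504871 = 0.0242338.
Normalizing constant: 0.27·0.0567286 + 0.25·0.0548819 + 0.48·0.0504871 = 0.053271.
P(3 | observation) = 0.0242338 / 0.053271 = 0.454916.

0.455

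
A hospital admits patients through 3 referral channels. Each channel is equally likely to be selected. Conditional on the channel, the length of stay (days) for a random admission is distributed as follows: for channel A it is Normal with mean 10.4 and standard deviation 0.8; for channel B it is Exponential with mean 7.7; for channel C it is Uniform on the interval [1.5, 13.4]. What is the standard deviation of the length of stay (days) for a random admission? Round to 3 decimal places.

Per component, A: μ=10.4, E[X²]=108.8; B: μ=7.7, E[X²]=118.58; C: μ=7.45, E[X²]=67.3033.
E[X] = 0.333333·10.4 + 0.333333·7.7 + 0.333333·7.45 = 8.51667.
E[X²] = 0.333333·108.8 + 0.333333·118.58 + 0.333333·67.3033 = 98.2278.
Var(X) = E[X²] − (E[X])² = 98.2278 − 72.5336 = 25.6942.
SD(X) = √25.6942 = 5.06894.

5.069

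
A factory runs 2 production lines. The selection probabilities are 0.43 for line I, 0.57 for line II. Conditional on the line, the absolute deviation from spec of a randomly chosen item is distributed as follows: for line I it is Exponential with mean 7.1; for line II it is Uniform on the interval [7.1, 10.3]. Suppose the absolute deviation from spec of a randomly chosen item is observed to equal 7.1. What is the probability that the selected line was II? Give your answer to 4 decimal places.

0.8888

Likelihoods f(7.1 | ·): I: 0.051814; II: 0.3125.
Posterior ∝ prior × likelihood. Numerator for II: 0.57·0.3125 = 0.178125.
Normalizing constant: 0.43·0.051814 + 0.57·0.3125 = 0.200405.
P(II | observation) = 0.178125 / 0.200405 = 0.888825.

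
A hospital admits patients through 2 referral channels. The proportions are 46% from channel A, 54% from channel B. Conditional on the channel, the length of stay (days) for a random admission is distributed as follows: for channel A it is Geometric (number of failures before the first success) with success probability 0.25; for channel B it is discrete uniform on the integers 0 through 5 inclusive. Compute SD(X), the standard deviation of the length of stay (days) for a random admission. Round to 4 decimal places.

Per component, A: μ=3, E[X²]=21; B: μ=2.5, E[X²]=9.16667.
E[X] = 0.46·3 + 0.54·2.5 = 2.73.
E[X²] = 0.46·21 + 0.54·9.16667 = 14.61.
Var(X) = E[X²] − (E[X])² = 14.61 − 7.4529 = 7.1571.
SD(X) = √7.1571 = 2.67528.

2.6753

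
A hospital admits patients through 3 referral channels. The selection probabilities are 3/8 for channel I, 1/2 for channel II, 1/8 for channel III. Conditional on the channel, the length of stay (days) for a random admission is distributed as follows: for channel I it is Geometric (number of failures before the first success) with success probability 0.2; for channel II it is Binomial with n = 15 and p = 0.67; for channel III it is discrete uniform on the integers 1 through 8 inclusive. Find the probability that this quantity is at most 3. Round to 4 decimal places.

Conditional on each channel, P(X ≤ 3): I: 0.5904; II: 0.000256074; III: 0.375.
By total probability, P(X ≤ 3) = 0.375·0.5904 + 0.5·0.000256074 + 0.125·0.375 = 0.268403.

0.2684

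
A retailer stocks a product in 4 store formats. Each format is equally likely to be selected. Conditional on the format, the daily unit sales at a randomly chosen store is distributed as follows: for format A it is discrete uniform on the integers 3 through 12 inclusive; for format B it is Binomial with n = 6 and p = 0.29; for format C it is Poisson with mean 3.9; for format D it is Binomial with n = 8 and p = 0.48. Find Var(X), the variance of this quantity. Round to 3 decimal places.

Per component, A: μ=7.5, E[X²]=64.5; B: μ=1.74, E[X²]=4.263; C: μ=3.9, E[X²]=19.11; D: μ=3.84, E[X²]=16.7424.
E[X] = 0.25·7.5 + 0.25·1.74 + 0.25·3.9 + 0.25·3.84 = 4.245.
E[X²] = 0.25·64.5 + 0.25·4.263 + 0.25·19.11 + 0.25·16.7424 = 26.1538.
Var(X) = E[X²] − (E[X])² = 26.1538 − 18.02 = 8.13382.

8.134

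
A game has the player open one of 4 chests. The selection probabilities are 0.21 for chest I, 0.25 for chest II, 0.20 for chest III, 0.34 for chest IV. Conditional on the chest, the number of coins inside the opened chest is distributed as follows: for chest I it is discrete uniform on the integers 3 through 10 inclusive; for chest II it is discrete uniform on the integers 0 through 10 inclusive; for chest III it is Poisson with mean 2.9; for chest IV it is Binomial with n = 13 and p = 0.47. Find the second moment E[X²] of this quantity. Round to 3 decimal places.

34.781

For each component E[X²] = Var + (mean)², giving I: 47.5; II: 35; III: 11.31; IV: 40.5704.
Overall E[X²] = 0.21·47.5 + 0.25·35 + 0.2·11.31 + 0.34·40.5704 = 34.7809.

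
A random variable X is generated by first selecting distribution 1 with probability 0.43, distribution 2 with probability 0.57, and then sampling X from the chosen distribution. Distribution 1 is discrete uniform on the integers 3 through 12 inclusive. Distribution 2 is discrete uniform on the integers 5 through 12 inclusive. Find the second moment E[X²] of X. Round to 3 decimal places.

71.910

For each component E[X²] = Var + (mean)², giving 1: 64.5; 2: 77.5.
Overall E[X²] = 0.43·64.5 + 0.57·77.5 = 71.91.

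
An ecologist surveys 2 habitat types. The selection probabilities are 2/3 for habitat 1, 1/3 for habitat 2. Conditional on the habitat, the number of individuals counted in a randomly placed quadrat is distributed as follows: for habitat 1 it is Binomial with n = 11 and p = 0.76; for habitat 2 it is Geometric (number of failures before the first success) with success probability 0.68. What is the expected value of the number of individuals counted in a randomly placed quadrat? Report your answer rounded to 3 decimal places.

Component means — 1: 8.36; 2: 0.470588.
E[X] = 0.666667·8.36 + 0.333333·0.470588 = 5.7302.

5.730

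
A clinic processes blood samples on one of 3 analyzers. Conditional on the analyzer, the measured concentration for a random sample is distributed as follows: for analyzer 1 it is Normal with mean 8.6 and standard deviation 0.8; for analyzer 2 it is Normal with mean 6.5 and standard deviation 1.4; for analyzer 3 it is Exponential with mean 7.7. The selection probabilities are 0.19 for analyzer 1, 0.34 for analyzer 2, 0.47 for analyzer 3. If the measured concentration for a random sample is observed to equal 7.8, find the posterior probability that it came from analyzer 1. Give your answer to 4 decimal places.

Likelihoods f(7.8 | ·): 1: 0.302463; 2: 0.18516; 3: 0.0471601.
Posterior ∝ prior × likelihood. Numerator for 1: 0.19·0.302463 = 0.057468.
Normalizing constant: 0.19·0.302463 + 0.34·0.18516 + 0.47·0.0471601 = 0.142588.
P(1 | observation) = 0.057468 / 0.142588 = 0.403036.

0.4030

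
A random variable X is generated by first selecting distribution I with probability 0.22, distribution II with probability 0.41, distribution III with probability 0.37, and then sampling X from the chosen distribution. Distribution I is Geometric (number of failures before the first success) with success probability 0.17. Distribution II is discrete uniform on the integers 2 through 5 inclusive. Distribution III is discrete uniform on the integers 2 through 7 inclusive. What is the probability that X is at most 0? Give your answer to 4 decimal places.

Conditional on each component, P(X ≤ 0): I: 0.17; II: 0; III: 0.
By total probability, P(X ≤ 0) = 0.22·0.17 + 0.41·0 + 0.37·0 = 0.0374.

0.0374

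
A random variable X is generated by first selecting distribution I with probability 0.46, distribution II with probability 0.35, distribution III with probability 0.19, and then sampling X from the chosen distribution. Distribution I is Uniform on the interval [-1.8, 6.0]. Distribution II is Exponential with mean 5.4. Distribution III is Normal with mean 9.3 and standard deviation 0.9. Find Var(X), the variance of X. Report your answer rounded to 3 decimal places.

Per component, I: μ=2.1, E[X²]=9.48; II: μ=5.4, E[X²]=58.32; III: μ=9.3, E[X²]=87.3.
E[X] = 0.46·2.1 + 0.35·5.4 + 0.19·9.3 = 4.623.
E[X²] = 0.46·9.48 + 0.35·58.32 + 0.19·87.3 = 41.3598.
Var(X) = E[X²] − (E[X])² = 41.3598 − 21.3721 = 19.9877.

19.988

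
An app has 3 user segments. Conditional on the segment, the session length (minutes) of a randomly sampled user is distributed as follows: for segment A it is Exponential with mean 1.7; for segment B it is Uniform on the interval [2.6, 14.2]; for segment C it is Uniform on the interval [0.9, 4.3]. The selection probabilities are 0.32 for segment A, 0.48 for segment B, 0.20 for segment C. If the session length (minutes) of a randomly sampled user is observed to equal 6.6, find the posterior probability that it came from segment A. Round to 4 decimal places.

Likelihoods f(6.6 | ·): A: 0.012119; B: 0.0862069; C: 0.
Posterior ∝ prior × likelihood. Numerator for A: 0.32·0.012119 = 0.00387808.
Normalizing constant: 0.32·0.012119 + 0.48·0.0862069 + 0.2·0 = 0.0452574.
P(A | observation) = 0.00387808 / 0.0452574 = 0.0856894.

0.0857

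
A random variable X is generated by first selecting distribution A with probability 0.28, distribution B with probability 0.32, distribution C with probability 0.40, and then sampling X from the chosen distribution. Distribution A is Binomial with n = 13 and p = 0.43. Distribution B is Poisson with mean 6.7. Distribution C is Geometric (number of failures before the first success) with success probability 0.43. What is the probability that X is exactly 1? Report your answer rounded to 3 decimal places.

0.103

Conditional on each component, P(X = 1): A: 0.00657522; B: 0.00824711; C: 0.2451.
By total probability, P(X = 1) = 0.28·0.00657522 + 0.32·0.00824711 + 0.4·0.2451 = 0.10252.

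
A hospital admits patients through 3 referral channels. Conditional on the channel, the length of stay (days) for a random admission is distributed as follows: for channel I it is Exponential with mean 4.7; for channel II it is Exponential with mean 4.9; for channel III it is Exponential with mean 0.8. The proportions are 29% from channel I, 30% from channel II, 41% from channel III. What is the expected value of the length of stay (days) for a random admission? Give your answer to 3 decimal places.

3.161

Component means — I: 4.7; II: 4.9; III: 0.8.
E[X] = 0.29·4.7 + 0.3·4.9 + 0.41·0.8 = 3.161.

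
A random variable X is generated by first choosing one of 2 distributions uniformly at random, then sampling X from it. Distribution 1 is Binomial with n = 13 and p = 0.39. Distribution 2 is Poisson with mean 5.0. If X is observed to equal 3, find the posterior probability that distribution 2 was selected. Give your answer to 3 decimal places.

0.537

Likelihoods P(X=3 | ·): 1: 0.12102; 2: 0.140374.
Posterior ∝ prior × likelihood. Numerator for 2: 0.5·0.140374 = 0.0701869.
Normalizing constant: 0.5·0.12102 + 0.5·0.140374 = 0.130697.
P(2 | observation) = 0.0701869 / 0.130697 = 0.53702.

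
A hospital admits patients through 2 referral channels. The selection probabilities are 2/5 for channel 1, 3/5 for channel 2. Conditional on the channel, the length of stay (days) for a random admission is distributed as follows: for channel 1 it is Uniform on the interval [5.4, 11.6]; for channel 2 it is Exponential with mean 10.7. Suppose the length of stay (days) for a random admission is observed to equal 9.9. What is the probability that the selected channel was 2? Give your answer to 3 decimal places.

0.256

Likelihoods f(9.9 | ·): 1: 0.16129; 2: 0.0370504.
Posterior ∝ prior × likelihood. Numerator for 2: 0.6·0.0370504 = 0.0222302.
Normalizing constant: 0.4·0.16129 + 0.6·0.0370504 = 0.0867463.
P(2 | observation) = 0.0222302 / 0.0867463 = 0.256267.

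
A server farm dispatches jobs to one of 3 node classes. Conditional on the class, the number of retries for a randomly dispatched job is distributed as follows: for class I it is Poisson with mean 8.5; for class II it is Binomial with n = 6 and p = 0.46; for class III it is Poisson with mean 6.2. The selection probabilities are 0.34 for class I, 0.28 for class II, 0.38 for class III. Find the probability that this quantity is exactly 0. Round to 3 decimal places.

0.008

Conditional on each class, P(X = 0): I: 0.000203468; II: 0.0247949; III: 0.00202943.
By total probability, P(X = 0) = 0.34·0.000203468 + 0.28·0.0247949 + 0.38·0.00202943 = 0.00778294.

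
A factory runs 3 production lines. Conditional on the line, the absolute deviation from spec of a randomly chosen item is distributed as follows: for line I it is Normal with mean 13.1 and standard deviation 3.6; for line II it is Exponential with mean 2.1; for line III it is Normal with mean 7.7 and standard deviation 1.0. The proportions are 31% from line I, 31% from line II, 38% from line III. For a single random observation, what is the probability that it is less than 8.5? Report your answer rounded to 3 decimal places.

Conditional on each line, P(X < 8.5): I: 0.100664; II: 0.982536; III: 0.788145.
By total probability, P(X < 8.5) = 0.31·0.100664 + 0.31·0.982536 + 0.38·0.788145 = 0.635287.

0.635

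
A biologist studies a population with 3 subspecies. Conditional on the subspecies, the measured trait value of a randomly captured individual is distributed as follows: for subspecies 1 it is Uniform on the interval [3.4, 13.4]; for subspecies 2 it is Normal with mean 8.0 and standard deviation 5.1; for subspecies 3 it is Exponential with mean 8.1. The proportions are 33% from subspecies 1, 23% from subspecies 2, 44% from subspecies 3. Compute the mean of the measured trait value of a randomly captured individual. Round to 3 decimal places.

Component means — 1: 8.4; 2: 8; 3: 8.1.
E[X] = 0.33·8.4 + 0.23·8 + 0.44·8.1 = 8.176.

8.176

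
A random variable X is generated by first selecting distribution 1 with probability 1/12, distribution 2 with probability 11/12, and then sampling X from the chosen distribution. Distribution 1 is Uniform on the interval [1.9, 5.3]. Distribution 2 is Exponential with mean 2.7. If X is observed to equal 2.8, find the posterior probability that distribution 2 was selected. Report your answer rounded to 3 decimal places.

0.831

Likelihoods f(2.8 | ·): 1: 0.294118; 2: 0.131298.
Posterior ∝ prior × likelihood. Numerator for 2: 0.916667·0.131298 = 0.120356.
Normalizing constant: 0.0833333·0.294118 + 0.916667·0.131298 = 0.144866.
P(2 | observation) = 0.120356 / 0.144866 = 0.83081.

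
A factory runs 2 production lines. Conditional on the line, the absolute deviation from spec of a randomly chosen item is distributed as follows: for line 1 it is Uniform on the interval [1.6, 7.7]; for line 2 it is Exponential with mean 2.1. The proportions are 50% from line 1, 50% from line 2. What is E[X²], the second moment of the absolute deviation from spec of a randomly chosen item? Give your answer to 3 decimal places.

For each component E[X²] = Var + (mean)², giving 1: 24.7233; 2: 8.82.
Overall E[X²] = 0.5·24.7233 + 0.5·8.82 = 16.7717.

16.772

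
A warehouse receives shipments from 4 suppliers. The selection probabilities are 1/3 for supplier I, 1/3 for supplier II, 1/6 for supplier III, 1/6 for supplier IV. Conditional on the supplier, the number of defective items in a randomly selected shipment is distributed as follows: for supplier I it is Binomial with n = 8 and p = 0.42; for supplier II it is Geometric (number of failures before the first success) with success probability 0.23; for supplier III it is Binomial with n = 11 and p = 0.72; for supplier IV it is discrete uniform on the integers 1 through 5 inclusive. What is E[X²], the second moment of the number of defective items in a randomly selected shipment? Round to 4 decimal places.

25.6580

For each component E[X²] = Var + (mean)², giving I: 13.2384; II: 25.7637; III: 64.944; IV: 11.
Overall E[X²] = 0.333333·13.2384 + 0.333333·25.7637 + 0.166667·64.944 + 0.166667·11 = 25.658.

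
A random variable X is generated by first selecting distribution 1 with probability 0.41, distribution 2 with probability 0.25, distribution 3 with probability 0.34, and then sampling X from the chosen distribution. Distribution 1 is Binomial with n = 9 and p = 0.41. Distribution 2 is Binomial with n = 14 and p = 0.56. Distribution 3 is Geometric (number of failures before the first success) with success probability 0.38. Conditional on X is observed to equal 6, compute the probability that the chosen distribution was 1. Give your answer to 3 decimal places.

0.457

Likelihoods P(X=6 | ·): 1: 0.081948; 2: 0.130108; 3: 0.0215841.
Posterior ∝ prior × likelihood. Numerator for 1: 0.41·0.081948 = 0.0335987.
Normalizing constant: 0.41·0.081948 + 0.25·0.130108 + 0.34·0.0215841 = 0.0734643.
P(1 | observation) = 0.0335987 / 0.0734643 = 0.457347.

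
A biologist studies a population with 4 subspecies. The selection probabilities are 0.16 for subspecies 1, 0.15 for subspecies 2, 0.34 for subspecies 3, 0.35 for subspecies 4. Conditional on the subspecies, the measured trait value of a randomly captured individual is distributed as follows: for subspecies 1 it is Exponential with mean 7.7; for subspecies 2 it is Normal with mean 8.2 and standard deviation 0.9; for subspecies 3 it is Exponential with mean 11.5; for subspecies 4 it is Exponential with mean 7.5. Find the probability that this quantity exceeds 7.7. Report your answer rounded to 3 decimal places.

0.465

Conditional on each subspecies, P(X > 7.7): 1: 0.367879; 2: 0.710743; 3: 0.511931; 4: 0.358199.
By total probability, P(X > 7.7) = 0.16·0.367879 + 0.15·0.710743 + 0.34·0.511931 + 0.35·0.358199 = 0.464898.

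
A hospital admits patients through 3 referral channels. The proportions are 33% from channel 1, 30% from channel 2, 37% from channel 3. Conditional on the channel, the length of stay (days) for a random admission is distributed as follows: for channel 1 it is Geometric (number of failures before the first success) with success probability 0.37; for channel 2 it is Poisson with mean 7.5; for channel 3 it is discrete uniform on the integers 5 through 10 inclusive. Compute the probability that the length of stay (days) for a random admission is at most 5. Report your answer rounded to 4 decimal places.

0.4435

Conditional on each channel, P(X ≤ 5): 1: 0.937476; 2: 0.241436; 3: 0.166667.
By total probability, P(X ≤ 5) = 0.33·0.937476 + 0.3·0.241436 + 0.37·0.166667 = 0.443465.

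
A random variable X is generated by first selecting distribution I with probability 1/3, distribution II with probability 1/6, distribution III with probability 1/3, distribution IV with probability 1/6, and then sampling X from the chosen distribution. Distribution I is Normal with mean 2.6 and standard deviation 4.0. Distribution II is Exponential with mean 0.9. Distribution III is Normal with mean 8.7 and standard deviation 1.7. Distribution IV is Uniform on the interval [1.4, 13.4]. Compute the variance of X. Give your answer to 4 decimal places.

Per component, I: μ=2.6, E[X²]=22.76; II: μ=0.9, E[X²]=1.62; III: μ=8.7, E[X²]=78.58; IV: μ=7.4, E[X²]=66.76.
E[X] = 0.333333·2.6 + 0.166667·0.9 + 0.333333·8.7 + 0.166667·7.4 = 5.15.
E[X²] = 0.333333·22.76 + 0.166667·1.62 + 0.333333·78.58 + 0.166667·66.76 = 45.1767.
Var(X) = E[X²] − (E[X])² = 45.1767 − 26.5225 = 18.6542.

18.6542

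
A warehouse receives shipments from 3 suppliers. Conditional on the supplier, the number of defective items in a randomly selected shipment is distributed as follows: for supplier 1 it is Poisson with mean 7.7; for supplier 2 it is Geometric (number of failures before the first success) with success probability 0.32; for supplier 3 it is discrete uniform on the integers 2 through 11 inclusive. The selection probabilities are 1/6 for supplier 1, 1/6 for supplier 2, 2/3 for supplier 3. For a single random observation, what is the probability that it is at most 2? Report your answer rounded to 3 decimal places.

0.184

Conditional on each supplier, P(X ≤ 2): 1: 0.0173637; 2: 0.685568; 3: 0.1.
By total probability, P(X ≤ 2) = 0.166667·0.0173637 + 0.166667·0.685568 + 0.666667·0.1 = 0.183822.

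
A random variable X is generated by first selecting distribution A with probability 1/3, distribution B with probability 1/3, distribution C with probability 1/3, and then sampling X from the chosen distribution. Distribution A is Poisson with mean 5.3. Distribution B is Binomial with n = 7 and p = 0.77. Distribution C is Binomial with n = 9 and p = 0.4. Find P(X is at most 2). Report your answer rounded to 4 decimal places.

Conditional on each component, P(X ≤ 2): A: 0.101554; B: 0.00884579; C: 0.231787.
By total probability, P(X ≤ 2) = 0.333333·0.101554 + 0.333333·0.00884579 + 0.333333·0.231787 = 0.114062.

0.1141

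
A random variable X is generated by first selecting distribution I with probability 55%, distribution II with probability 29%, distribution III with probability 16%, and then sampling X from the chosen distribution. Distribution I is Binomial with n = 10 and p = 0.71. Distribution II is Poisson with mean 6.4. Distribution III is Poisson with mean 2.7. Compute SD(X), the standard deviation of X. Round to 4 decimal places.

2.4161

Per component, I: μ=7.1, E[X²]=52.469; II: μ=6.4, E[X²]=47.36; III: μ=2.7, E[X²]=9.99.
E[X] = 0.55·7.1 + 0.29·6.4 + 0.16·2.7 = 6.193.
E[X²] = 0.55·52.469 + 0.29·47.36 + 0.16·9.99 = 44.1908.
Var(X) = E[X²] − (E[X])² = 44.1908 − 38.3532 = 5.8375.
SD(X) = √5.8375 = 2.41609.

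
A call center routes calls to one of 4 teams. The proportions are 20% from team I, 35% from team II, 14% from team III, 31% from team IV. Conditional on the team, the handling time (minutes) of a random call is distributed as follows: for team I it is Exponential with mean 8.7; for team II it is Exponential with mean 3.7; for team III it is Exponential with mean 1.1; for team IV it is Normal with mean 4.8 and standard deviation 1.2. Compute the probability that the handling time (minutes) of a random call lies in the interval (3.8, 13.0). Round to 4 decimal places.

Conditional on each team, P(3.8 < X < 13.0): I: 0.421696; II: 0.328278; III: 0.0315943; IV: 0.797672.
By total probability, P(3.8 < X < 13.0) = 0.2·0.421696 + 0.35·0.328278 + 0.14·0.0315943 + 0.31·0.797672 = 0.450938.

0.4509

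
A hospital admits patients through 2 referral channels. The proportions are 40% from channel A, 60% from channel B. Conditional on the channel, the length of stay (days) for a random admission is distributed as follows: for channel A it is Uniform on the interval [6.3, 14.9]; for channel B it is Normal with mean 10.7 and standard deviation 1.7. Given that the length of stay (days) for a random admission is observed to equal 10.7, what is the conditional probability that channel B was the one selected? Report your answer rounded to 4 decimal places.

Likelihoods f(10.7 | ·): A: 0.116279; B: 0.234672.
Posterior ∝ prior × likelihood. Numerator for B: 0.6·0.234672 = 0.140803.
Normalizing constant: 0.4·0.116279 + 0.6·0.234672 = 0.187315.
P(B | observation) = 0.140803 / 0.187315 = 0.751693.

0.7517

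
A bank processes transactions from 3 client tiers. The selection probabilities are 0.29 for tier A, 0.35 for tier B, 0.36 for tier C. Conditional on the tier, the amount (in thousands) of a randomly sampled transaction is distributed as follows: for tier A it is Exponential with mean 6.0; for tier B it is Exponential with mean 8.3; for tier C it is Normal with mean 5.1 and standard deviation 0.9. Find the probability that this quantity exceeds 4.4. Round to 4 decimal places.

0.6267

Conditional on each tier, P(X > 4.4): A: 0.480305; B: 0.588534; C: 0.78165.
By total probability, P(X > 4.4) = 0.29·0.480305 + 0.35·0.588534 + 0.36·0.78165 = 0.626669.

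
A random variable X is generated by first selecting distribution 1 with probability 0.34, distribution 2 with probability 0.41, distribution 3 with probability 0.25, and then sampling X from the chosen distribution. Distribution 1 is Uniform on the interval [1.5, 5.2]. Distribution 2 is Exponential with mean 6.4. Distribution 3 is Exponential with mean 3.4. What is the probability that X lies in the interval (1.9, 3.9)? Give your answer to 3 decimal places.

Conditional on each component, P(1.9 < X < 3.9): 1: 0.540541; 2: 0.199446; 3: 0.254312.
By total probability, P(1.9 < X < 3.9) = 0.34·0.540541 + 0.41·0.199446 + 0.25·0.254312 = 0.329135.

0.329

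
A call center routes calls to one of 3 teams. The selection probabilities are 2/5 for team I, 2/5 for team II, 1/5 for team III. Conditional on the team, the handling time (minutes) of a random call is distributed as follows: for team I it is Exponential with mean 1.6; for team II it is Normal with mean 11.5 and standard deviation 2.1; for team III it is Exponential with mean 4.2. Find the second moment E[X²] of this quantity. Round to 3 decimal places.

63.768

For each component E[X²] = Var + (mean)², giving I: 5.12; II: 136.66; III: 35.28.
Overall E[X²] = 0.4·5.12 + 0.4·136.66 + 0.2·35.28 = 63.768.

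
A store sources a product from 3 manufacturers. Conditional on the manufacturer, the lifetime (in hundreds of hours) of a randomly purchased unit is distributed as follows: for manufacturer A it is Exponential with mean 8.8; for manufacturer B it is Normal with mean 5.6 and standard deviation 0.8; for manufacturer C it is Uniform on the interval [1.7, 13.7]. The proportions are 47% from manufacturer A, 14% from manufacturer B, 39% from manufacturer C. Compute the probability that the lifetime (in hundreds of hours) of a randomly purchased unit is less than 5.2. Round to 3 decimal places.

0.367

Conditional on each manufacturer, P(X < 5.2): A: 0.446176; B: 0.308538; C: 0.291667.
By total probability, P(X < 5.2) = 0.47·0.446176 + 0.14·0.308538 + 0.39·0.291667 = 0.366648.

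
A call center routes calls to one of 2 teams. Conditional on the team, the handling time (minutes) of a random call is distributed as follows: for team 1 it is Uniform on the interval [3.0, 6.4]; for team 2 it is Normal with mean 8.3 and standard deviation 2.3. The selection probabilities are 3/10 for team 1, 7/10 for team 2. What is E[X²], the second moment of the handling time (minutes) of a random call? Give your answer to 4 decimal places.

58.8420

For each component E[X²] = Var + (mean)², giving 1: 23.0533; 2: 74.18.
Overall E[X²] = 0.3·23.0533 + 0.7·74.18 = 58.842.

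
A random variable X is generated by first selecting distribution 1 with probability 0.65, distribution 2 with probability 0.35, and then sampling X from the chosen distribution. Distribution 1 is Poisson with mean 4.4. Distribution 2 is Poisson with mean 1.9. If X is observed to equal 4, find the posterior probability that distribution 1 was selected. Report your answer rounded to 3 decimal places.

0.814

Likelihoods P(X=4 | ·): 1: 0.191736; 2: 0.0812164.
Posterior ∝ prior × likelihood. Numerator for 1: 0.65·0.191736 = 0.124628.
Normalizing constant: 0.65·0.191736 + 0.35·0.0812164 = 0.153054.
P(1 | observation) = 0.124628 / 0.153054 = 0.814277.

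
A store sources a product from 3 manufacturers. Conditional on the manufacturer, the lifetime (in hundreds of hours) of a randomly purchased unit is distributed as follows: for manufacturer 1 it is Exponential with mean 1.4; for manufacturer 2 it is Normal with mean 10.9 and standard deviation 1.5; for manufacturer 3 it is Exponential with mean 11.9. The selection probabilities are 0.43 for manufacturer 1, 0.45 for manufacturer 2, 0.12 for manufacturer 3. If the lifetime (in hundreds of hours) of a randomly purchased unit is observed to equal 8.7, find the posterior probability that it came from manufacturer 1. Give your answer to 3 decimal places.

0.013

Likelihoods f(8.7 | ·): 1: 0.00142903; 2: 0.0907217; 3: 0.0404523.
Posterior ∝ prior × likelihood. Numerator for 1: 0.43·0.00142903 = 0.000614484.
Normalizing constant: 0.43·0.00142903 + 0.45·0.0907217 + 0.12·0.0404523 = 0.0462935.
P(1 | observation) = 0.000614484 / 0.0462935 = 0.0132736.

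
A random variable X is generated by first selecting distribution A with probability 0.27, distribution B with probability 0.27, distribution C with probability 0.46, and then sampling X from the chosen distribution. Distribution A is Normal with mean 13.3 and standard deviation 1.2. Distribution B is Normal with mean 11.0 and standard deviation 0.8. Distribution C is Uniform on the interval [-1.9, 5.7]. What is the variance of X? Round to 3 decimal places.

29.587

Per component, A: μ=13.3, E[X²]=178.33; B: μ=11, E[X²]=121.64; C: μ=1.9, E[X²]=8.42333.
E[X] = 0.27·13.3 + 0.27·11 + 0.46·1.9 = 7.435.
E[X²] = 0.27·178.33 + 0.27·121.64 + 0.46·8.42333 = 84.8666.
Var(X) = E[X²] − (E[X])² = 84.8666 − 55.2792 = 29.5874.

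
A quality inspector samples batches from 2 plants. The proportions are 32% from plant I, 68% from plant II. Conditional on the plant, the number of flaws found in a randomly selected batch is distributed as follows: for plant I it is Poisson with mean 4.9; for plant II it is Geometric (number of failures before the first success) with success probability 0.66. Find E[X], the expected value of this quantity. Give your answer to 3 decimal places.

Component means — I: 4.9; II: 0.515152.
E[X] = 0.32·4.9 + 0.68·0.515152 = 1.9183.

1.918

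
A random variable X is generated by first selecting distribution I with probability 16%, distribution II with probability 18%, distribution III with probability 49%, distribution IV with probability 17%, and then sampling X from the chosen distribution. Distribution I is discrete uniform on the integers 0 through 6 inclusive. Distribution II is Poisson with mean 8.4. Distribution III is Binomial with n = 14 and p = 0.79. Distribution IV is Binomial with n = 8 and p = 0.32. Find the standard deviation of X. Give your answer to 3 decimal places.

Per component, I: μ=3, E[X²]=13; II: μ=8.4, E[X²]=78.96; III: μ=11.06, E[X²]=124.646; IV: μ=2.56, E[X²]=8.2944.
E[X] = 0.16·3 + 0.18·8.4 + 0.49·11.06 + 0.17·2.56 = 7.8466.
E[X²] = 0.16·13 + 0.18·78.96 + 0.49·124.646 + 0.17·8.2944 = 78.7795.
Var(X) = E[X²] − (E[X])² = 78.7795 − 61.5691 = 17.2104.
SD(X) = √17.2104 = 4.14854.

4.149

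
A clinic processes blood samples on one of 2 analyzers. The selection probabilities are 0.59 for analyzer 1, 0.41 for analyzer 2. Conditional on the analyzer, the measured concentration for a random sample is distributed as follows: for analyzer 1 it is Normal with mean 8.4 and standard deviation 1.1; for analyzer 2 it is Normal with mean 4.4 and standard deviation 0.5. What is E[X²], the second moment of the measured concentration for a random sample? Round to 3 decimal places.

For each component E[X²] = Var + (mean)², giving 1: 71.77; 2: 19.61.
Overall E[X²] = 0.59·71.77 + 0.41·19.61 = 50.3844.

50.384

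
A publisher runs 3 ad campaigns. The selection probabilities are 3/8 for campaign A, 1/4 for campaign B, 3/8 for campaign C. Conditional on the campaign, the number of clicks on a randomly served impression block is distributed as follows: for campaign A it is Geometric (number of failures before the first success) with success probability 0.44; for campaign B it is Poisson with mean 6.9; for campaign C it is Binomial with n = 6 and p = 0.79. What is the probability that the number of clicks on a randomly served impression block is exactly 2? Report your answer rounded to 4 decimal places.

0.0646

Conditional on each campaign, P(X = 2): A: 0.137984; B: 0.0239903; C: 0.0182063.
By total probability, P(X = 2) = 0.375·0.137984 + 0.25·0.0239903 + 0.375·0.0182063 = 0.064569.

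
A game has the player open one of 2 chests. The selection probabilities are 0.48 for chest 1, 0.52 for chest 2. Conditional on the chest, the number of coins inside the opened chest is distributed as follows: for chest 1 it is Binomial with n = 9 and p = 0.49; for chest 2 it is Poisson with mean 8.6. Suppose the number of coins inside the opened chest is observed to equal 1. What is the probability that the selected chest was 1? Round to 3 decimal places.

Likelihoods P(X=1 | ·): 1: 0.0201837; 2: 0.00158331.
Posterior ∝ prior × likelihood. Numerator for 1: 0.48·0.0201837 = 0.00968816.
Normalizing constant: 0.48·0.0201837 + 0.52·0.00158331 = 0.0105115.
P(1 | observation) = 0.00968816 / 0.0105115 = 0.921674.

0.922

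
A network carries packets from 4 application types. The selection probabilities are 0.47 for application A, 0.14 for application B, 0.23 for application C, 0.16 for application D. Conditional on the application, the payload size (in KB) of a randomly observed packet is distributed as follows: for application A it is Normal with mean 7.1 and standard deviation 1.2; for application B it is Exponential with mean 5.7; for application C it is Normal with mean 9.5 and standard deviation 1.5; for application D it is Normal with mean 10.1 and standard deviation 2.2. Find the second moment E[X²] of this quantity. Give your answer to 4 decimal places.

71.8377

For each component E[X²] = Var + (mean)², giving A: 51.85; B: 64.98; C: 92.5; D: 106.85.
Overall E[X²] = 0.47·51.85 + 0.14·64.98 + 0.23·92.5 + 0.16·106.85 = 71.8377.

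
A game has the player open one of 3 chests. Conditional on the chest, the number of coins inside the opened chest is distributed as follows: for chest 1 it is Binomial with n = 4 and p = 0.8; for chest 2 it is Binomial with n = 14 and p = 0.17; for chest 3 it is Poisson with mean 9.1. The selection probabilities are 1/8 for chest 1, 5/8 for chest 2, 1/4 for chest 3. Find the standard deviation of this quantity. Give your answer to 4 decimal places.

Per component, 1: μ=3.2, E[X²]=10.88; 2: μ=2.38, E[X²]=7.6398; 3: μ=9.1, E[X²]=91.91.
E[X] = 0.125·3.2 + 0.625·2.38 + 0.25·9.1 = 4.1625.
E[X²] = 0.125·10.88 + 0.625·7.6398 + 0.25·91.91 = 29.1124.
Var(X) = E[X²] − (E[X])² = 29.1124 − 17.3264 = 11.786.
SD(X) = √11.786 = 3.43307.

3.4331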